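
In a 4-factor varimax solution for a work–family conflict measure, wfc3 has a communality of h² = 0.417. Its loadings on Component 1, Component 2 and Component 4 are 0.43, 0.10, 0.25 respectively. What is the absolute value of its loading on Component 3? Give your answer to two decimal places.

0.40

Under orthogonal rotation h² = Σλ², so λ_Component 3² = h² − (0.2574) = 0.417 − 0.2574 = 0.1596.
|λ| = √0.1596 = 0.3995.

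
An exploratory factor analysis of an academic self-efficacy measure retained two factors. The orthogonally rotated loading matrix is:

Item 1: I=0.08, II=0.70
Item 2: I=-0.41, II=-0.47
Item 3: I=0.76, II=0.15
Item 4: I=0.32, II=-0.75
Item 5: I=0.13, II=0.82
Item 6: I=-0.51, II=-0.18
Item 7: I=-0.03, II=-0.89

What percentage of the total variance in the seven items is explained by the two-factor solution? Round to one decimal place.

Communalities: 0.4964, 0.3890, 0.6001, 0.6649, 0.6893, 0.2925, 0.7930; Σh² = 3.9252.
Total variance with 7 standardized items is 7, so the solution explains 3.9252/7 = 0.5607 = 56.07%.

56.1%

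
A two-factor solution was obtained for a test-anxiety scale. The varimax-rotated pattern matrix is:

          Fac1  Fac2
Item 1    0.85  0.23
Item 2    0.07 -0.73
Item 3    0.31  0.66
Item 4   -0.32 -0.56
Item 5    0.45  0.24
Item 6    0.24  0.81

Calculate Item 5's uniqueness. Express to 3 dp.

h² = 0.45² + 0.24² = 0.2025 + 0.0576 = 0.2601
Uniqueness u² = 1 − h² = 1 − 0.2601 = 0.7399

0.740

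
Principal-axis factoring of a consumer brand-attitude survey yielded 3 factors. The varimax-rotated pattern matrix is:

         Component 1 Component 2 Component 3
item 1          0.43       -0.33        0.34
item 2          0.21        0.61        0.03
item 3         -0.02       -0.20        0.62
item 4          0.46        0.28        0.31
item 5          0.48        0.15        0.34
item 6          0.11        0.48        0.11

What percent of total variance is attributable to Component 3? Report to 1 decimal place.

SS loadings for Component 3 = 0.34² + 0.03² + 0.62² + 0.31² + 0.34² + 0.11² = 0.7247
With 6 standardized items, total variance = 6. Proportion = 0.7247/6 = 0.1208 → 12.08%.

12.1%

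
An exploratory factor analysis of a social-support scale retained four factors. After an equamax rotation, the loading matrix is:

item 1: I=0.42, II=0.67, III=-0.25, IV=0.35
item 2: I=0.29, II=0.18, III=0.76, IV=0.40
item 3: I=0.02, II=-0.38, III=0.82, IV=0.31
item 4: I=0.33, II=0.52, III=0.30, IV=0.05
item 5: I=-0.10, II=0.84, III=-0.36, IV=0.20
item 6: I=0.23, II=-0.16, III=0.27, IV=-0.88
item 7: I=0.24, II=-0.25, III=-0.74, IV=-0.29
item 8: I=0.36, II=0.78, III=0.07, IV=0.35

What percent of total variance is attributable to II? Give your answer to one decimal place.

SS loadings for II = 0.67² + 0.18² + (-0.38)² + 0.52² + 0.84² + (-0.16)² + (-0.25)² + 0.78² = 2.2982
With 8 standardized items, total variance = 8. Proportion = 2.2982/8 = 0.2873 → 28.73%.

28.7%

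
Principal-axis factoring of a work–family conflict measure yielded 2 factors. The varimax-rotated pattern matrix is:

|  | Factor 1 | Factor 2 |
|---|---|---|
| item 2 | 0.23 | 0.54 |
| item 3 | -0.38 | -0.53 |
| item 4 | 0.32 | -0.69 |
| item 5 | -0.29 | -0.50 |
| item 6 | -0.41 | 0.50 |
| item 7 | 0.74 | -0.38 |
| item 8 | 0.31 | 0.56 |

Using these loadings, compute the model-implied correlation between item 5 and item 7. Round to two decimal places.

-0.02

r̂ = Σ λ_i·λ_j across factors = (-0.29)(0.74) + (-0.50)(-0.38)
  = -0.2146 +0.1900 = -0.0246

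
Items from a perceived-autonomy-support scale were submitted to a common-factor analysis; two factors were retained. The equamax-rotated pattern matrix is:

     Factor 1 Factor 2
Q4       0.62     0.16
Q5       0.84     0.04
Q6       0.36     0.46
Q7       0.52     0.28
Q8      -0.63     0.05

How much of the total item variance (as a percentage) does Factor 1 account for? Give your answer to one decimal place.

37.7%

SS loadings for Factor 1 = 0.62² + 0.84² + 0.36² + 0.52² + (-0.63)² = 1.8869
With 5 standardized items, total variance = 5. Proportion = 1.8869/5 = 0.3774 → 37.74%.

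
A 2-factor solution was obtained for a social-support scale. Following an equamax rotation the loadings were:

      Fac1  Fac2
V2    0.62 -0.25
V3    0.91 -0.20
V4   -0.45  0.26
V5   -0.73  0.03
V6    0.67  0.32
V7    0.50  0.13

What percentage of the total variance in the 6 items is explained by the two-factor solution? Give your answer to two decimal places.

SS loadings by factor: 2.6468, 0.2903; total = 2.9371.
Total variance with 6 standardized items is 6, so the solution explains 2.9371/6 = 0.4895 = 48.95%.

48.95%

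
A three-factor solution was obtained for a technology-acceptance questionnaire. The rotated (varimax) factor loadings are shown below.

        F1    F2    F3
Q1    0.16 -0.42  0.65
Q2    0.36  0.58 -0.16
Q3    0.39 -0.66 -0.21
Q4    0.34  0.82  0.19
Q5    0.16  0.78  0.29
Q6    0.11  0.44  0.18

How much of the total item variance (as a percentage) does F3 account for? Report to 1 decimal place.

SS loadings for F3 = 0.65² + (-0.16)² + (-0.21)² + 0.19² + 0.29² + 0.18² = 0.6448
With 6 standardized items, total variance = 6. Proportion = 0.6448/6 = 0.1075 → 10.75%.

10.7%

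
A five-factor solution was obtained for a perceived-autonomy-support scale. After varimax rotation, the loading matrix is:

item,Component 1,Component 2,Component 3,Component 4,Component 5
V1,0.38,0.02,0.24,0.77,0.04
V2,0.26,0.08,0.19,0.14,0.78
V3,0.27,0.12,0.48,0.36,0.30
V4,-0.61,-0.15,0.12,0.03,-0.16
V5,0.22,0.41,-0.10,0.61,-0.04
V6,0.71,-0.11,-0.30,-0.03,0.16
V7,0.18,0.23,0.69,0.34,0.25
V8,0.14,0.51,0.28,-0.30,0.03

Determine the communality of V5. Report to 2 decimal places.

0.60

h² = 0.22² + 0.41² + (-0.10)² + 0.61² + (-0.04)² = 0.0484 + 0.1681 + 0.0100 + 0.3721 + 0.0016 = 0.6002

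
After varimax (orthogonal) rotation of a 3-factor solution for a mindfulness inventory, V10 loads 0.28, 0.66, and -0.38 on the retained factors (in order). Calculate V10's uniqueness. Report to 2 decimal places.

h² = 0.28² + 0.66² + (-0.38)² = 0.0784 + 0.4356 + 0.1444 = 0.6584
Uniqueness u² = 1 − h² = 1 − 0.6584 = 0.3416

0.34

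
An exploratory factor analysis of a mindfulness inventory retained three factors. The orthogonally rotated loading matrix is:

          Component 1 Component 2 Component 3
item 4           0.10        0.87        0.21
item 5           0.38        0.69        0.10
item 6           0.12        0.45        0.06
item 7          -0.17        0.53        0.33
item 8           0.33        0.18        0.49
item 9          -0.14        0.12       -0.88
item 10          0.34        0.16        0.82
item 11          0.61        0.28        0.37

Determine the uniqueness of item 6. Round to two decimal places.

0.78

h² = 0.12² + 0.45² + 0.06² = 0.0144 + 0.2025 + 0.0036 = 0.2205
Uniqueness u² = 1 − h² = 1 − 0.2205 = 0.7795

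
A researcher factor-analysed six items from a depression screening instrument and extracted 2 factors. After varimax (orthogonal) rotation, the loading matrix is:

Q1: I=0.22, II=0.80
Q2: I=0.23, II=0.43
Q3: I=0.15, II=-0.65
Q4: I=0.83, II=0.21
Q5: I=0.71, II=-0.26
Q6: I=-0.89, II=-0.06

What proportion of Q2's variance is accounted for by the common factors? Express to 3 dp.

h² = 0.23² + 0.43² = 0.0529 + 0.1849 = 0.2378

0.238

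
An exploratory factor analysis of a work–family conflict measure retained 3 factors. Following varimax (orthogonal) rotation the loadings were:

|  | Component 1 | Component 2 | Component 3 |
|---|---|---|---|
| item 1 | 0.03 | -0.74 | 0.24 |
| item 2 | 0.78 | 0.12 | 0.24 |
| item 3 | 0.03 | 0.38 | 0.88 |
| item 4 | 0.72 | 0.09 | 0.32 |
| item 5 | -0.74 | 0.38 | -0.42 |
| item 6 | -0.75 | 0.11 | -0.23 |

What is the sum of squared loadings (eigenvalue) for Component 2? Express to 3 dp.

SS loadings for Component 2 = (-0.74)² + 0.12² + 0.38² + 0.09² + 0.38² + 0.11² = 0.5476 + 0.0144 + 0.1444 + 0.0081 + 0.1444 + 0.0121 = 0.8710

0.871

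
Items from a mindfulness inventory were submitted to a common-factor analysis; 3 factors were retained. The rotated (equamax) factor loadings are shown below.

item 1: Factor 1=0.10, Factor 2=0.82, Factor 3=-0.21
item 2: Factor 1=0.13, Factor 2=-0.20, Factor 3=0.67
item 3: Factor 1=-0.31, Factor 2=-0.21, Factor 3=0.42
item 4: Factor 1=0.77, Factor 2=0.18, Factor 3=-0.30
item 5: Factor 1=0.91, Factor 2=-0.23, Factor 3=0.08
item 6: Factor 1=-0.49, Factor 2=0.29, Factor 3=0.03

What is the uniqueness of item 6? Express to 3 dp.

0.675

h² = (-0.49)² + 0.29² + 0.03² = 0.2401 + 0.0841 + 0.0009 = 0.3251
Uniqueness u² = 1 − h² = 1 − 0.3251 = 0.6749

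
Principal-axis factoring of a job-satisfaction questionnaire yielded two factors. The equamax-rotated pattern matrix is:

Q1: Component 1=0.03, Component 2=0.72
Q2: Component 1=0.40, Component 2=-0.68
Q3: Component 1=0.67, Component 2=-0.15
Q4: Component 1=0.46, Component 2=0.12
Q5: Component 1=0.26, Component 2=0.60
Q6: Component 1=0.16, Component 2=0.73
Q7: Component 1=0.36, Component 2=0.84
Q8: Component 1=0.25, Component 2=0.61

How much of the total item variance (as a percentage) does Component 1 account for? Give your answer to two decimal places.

SS loadings for Component 1 = 0.03² + 0.40² + 0.67² + 0.46² + 0.26² + 0.16² + 0.36² + 0.25² = 1.1067
With 8 standardized items, total variance = 8. Proportion = 1.1067/8 = 0.1383 → 13.83%.

13.83%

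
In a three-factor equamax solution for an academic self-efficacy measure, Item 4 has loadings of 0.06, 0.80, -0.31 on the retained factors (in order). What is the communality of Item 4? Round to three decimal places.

h² = 0.06² + 0.80² + (-0.31)² = 0.0036 + 0.6400 + 0.0961 = 0.7397

0.740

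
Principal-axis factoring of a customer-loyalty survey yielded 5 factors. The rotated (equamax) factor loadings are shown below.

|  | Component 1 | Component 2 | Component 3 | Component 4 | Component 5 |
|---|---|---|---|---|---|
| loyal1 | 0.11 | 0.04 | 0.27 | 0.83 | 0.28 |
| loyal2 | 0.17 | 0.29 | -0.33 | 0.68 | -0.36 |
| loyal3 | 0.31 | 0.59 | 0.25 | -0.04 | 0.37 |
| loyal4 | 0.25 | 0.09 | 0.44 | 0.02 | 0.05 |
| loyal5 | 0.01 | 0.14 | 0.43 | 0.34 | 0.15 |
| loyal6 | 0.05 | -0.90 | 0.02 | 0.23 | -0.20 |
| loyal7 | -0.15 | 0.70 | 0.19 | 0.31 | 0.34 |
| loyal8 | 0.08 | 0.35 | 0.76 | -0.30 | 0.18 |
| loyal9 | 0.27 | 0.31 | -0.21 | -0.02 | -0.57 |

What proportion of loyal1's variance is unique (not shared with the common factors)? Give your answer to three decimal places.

h² = 0.11² + 0.04² + 0.27² + 0.83² + 0.28² = 0.0121 + 0.0016 + 0.0729 + 0.6889 + 0.0784 = 0.8539
Uniqueness u² = 1 − h² = 1 − 0.8539 = 0.1461

0.146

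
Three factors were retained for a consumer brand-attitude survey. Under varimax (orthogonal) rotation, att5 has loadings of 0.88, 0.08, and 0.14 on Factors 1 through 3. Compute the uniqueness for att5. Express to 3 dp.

h² = 0.88² + 0.08² + 0.14² = 0.7744 + 0.0064 + 0.0196 = 0.8004
Uniqueness u² = 1 − h² = 1 − 0.8004 = 0.1996

0.200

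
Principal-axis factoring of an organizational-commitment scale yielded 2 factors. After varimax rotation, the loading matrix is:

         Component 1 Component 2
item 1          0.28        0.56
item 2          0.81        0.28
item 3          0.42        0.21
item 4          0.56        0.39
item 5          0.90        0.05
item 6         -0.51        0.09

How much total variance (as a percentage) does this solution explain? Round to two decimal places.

SS loadings by factor: 2.2946, 0.5988; total = 2.8934.
Total variance with 6 standardized items is 6, so the solution explains 2.8934/6 = 0.4822 = 48.22%.

48.22%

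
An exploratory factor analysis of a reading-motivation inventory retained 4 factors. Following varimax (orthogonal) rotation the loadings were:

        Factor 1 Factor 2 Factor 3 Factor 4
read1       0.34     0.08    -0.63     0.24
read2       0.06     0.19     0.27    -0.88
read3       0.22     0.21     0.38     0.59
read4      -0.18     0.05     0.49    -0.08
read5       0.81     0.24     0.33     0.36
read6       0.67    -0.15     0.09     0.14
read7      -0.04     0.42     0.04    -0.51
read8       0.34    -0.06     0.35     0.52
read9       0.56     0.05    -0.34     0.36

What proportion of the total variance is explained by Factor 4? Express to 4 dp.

0.2218

SS loadings for Factor 4 = 0.24² + (-0.88)² + 0.59² + (-0.08)² + 0.36² + 0.14² + (-0.51)² + 0.52² + 0.36² = 1.9958
Proportion of variance = 1.9958 / 9 = 0.2218.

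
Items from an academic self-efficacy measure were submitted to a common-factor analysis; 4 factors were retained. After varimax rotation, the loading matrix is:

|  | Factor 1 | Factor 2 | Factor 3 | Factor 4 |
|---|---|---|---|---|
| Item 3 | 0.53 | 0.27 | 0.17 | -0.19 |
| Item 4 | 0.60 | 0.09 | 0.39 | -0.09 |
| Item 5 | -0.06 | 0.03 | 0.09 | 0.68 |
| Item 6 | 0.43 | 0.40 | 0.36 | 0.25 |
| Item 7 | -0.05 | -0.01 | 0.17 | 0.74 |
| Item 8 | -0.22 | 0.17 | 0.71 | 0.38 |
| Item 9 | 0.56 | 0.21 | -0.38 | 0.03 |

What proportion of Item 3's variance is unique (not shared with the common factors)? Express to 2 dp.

0.58

h² = 0.53² + 0.27² + 0.17² + (-0.19)² = 0.2809 + 0.0729 + 0.0289 + 0.0361 = 0.4188
Uniqueness u² = 1 − h² = 1 − 0.4188 = 0.5812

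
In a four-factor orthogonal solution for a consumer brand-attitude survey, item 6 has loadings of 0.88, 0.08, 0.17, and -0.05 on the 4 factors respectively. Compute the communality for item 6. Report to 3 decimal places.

0.812

h² = 0.88² + 0.08² + 0.17² + (-0.05)² = 0.7744 + 0.0064 + 0.0289 + 0.0025 = 0.8122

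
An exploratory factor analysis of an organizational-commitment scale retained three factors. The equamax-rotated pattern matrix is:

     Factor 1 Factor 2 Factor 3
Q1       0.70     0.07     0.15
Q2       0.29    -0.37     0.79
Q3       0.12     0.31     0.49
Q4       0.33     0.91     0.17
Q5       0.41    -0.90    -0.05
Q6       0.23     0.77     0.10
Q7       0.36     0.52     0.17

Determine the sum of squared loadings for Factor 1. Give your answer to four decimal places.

1.0480

SS loadings for Factor 1 = 0.70² + 0.29² + 0.12² + 0.33² + 0.41² + 0.23² + 0.36² = 0.4900 + 0.0841 + 0.0144 + 0.1089 + 0.1681 + 0.0529 + 0.1296 = 1.0480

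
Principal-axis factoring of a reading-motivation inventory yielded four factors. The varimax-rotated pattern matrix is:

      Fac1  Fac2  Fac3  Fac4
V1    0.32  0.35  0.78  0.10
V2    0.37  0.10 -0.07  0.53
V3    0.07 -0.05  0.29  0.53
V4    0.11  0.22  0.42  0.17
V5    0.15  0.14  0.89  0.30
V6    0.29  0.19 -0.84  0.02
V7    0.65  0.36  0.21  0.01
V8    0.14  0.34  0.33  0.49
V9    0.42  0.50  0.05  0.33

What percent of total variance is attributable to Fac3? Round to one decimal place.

SS loadings for Fac3 = 0.78² + (-0.07)² + 0.29² + 0.42² + 0.89² + (-0.84)² + 0.21² + 0.33² + 0.05² = 2.5270
With 9 standardized items, total variance = 9. Proportion = 2.5270/9 = 0.2808 → 28.08%.

28.1%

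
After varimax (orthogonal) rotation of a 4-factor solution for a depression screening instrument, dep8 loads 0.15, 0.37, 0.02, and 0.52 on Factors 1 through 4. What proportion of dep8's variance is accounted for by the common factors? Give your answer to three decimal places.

h² = 0.15² + 0.37² + 0.02² + 0.52² = 0.0225 + 0.1369 + 0.0004 + 0.2704 = 0.4302

0.430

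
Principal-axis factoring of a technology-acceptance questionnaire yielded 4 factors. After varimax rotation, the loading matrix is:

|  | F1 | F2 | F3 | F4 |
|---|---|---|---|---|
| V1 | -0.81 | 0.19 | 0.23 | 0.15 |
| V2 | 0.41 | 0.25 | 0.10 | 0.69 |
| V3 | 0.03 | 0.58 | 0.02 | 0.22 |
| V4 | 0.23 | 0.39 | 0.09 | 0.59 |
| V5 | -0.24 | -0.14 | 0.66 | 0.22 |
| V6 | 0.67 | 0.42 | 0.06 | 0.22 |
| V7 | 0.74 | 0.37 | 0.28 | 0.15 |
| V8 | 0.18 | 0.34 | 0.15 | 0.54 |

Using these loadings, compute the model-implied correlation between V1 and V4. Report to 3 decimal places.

-0.003

r̂ = Σ λ_i·λ_j across factors = (-0.81)(0.23) + (0.19)(0.39) + (0.23)(0.09) + (0.15)(0.59)
  = -0.1863 +0.0741 +0.0207 +0.0885 = -0.0030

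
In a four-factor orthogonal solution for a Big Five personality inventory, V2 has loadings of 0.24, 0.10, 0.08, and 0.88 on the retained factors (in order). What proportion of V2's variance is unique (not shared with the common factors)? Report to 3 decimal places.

0.152

h² = 0.24² + 0.10² + 0.08² + 0.88² = 0.0576 + 0.0100 + 0.0064 + 0.7744 = 0.8484
Uniqueness u² = 1 − h² = 1 − 0.8484 = 0.1516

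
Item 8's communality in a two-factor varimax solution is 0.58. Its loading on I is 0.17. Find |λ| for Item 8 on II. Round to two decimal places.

Under orthogonal rotation h² = Σλ², so λ_II² = h² − (0.0289) = 0.58 − 0.0289 = 0.5511.
|λ| = √0.5511 = 0.7424.

0.74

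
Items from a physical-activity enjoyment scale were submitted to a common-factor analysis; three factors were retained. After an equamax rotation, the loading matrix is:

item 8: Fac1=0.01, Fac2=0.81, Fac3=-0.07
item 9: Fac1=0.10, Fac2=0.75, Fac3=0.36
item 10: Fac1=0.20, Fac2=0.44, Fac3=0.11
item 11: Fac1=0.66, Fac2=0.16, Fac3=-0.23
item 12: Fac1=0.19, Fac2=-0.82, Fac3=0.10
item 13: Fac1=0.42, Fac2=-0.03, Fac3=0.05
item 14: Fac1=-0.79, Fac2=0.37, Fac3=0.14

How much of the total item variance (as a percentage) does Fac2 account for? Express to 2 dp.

SS loadings for Fac2 = 0.81² + 0.75² + 0.44² + 0.16² + (-0.82)² + (-0.03)² + 0.37² = 2.2480
With 7 standardized items, total variance = 7. Proportion = 2.2480/7 = 0.3211 → 32.11%.

32.11%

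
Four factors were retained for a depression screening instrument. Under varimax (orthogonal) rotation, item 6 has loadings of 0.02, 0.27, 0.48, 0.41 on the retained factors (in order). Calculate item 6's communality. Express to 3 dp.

0.472

h² = 0.02² + 0.27² + 0.48² + 0.41² = 0.0004 + 0.0729 + 0.2304 + 0.1681 = 0.4718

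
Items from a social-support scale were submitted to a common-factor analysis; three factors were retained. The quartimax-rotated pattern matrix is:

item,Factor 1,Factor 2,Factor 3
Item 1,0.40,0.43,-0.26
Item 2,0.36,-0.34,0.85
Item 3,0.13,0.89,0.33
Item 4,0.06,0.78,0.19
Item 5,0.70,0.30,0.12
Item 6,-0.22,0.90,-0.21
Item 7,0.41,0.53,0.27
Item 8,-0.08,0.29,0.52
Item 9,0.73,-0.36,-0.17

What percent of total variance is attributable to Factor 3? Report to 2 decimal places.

SS loadings for Factor 3 = (-0.26)² + 0.85² + 0.33² + 0.19² + 0.12² + (-0.21)² + 0.27² + 0.52² + (-0.17)² = 1.3658
With 9 standardized items, total variance = 9. Proportion = 1.3658/9 = 0.1518 → 15.18%.

15.18%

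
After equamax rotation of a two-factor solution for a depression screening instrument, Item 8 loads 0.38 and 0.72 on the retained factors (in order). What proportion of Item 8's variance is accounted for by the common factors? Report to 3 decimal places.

h² = 0.38² + 0.72² = 0.1444 + 0.5184 = 0.6628

0.663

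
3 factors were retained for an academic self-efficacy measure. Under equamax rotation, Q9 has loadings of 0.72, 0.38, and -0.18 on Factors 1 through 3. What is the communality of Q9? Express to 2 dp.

h² = 0.72² + 0.38² + (-0.18)² = 0.5184 + 0.1444 + 0.0324 = 0.6952

0.70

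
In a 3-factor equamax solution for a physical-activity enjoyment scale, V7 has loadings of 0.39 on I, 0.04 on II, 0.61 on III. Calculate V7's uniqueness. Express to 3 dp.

0.474

h² = 0.39² + 0.04² + 0.61² = 0.1521 + 0.0016 + 0.3721 = 0.5258
Uniqueness u² = 1 − h² = 1 − 0.5258 = 0.4742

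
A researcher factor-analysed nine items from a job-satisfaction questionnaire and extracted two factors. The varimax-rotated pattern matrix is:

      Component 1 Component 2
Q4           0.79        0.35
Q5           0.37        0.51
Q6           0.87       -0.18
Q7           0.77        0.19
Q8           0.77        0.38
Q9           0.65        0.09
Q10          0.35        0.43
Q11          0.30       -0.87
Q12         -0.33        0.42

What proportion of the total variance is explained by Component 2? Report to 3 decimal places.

0.191

SS loadings for Component 2 = 0.35² + 0.51² + (-0.18)² + 0.19² + 0.38² + 0.09² + 0.43² + (-0.87)² + 0.42² = 1.7218
Proportion of variance = 1.7218 / 9 = 0.1913.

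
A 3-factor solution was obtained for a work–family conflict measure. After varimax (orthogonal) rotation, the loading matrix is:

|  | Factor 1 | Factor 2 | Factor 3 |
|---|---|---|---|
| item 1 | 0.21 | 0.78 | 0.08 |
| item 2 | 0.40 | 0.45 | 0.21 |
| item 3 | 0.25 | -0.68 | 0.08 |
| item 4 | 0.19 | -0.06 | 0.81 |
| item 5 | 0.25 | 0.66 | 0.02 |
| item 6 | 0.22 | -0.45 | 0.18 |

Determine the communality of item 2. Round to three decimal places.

h² = 0.40² + 0.45² + 0.21² = 0.1600 + 0.2025 + 0.0441 = 0.4066

0.407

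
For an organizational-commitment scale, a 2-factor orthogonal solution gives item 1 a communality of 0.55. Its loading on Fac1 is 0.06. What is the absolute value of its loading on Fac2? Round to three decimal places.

Under orthogonal rotation h² = Σλ², so λ_Fac2² = h² − (0.0036) = 0.55 − 0.0036 = 0.5464.
|λ| = √0.5464 = 0.7392.

0.739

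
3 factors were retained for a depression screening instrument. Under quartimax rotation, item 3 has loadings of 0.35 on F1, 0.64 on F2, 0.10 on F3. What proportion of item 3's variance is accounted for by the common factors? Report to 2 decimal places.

0.54

h² = 0.35² + 0.64² + 0.10² = 0.1225 + 0.4096 + 0.0100 = 0.5421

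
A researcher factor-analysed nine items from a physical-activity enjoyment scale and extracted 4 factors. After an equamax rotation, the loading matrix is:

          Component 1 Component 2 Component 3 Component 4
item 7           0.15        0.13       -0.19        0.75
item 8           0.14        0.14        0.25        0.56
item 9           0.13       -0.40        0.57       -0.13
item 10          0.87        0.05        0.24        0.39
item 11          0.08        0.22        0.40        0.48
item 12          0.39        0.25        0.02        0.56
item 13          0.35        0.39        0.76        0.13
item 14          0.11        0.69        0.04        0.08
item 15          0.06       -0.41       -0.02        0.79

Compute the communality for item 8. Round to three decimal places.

0.415

h² = 0.14² + 0.14² + 0.25² + 0.56² = 0.0196 + 0.0196 + 0.0625 + 0.3136 = 0.4153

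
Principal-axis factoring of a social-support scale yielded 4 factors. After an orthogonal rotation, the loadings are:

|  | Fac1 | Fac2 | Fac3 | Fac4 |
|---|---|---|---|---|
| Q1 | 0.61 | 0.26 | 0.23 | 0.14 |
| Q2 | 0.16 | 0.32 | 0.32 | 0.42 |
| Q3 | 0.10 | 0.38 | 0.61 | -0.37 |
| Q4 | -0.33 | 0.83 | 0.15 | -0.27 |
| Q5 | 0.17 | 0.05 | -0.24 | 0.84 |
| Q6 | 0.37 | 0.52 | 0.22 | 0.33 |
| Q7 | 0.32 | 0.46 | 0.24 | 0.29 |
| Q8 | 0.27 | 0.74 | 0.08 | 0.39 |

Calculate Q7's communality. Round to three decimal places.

h² = 0.32² + 0.46² + 0.24² + 0.29² = 0.1024 + 0.2116 + 0.0576 + 0.0841 = 0.4557

0.456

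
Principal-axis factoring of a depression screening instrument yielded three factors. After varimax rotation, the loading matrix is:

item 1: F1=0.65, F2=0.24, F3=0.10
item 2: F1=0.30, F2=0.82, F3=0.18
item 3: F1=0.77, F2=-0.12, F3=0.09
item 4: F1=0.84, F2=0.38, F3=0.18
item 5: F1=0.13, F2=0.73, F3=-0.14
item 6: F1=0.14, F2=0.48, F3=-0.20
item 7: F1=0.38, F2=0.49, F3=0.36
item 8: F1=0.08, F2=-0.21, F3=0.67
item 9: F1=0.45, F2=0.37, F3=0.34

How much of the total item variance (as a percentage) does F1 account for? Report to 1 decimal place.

SS loadings for F1 = 0.65² + 0.30² + 0.77² + 0.84² + 0.13² + 0.14² + 0.38² + 0.08² + 0.45² = 2.2008
With 9 standardized items, total variance = 9. Proportion = 2.2008/9 = 0.2445 → 24.45%.

24.5%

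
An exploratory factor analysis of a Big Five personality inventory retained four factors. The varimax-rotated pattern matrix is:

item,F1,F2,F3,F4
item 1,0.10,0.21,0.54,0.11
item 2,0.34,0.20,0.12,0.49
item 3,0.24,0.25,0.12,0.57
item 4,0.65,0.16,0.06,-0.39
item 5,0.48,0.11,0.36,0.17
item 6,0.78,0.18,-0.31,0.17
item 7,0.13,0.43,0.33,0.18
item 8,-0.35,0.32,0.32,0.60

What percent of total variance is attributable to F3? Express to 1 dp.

SS loadings for F3 = 0.54² + 0.12² + 0.12² + 0.06² + 0.36² + (-0.31)² + 0.33² + 0.32² = 0.7610
With 8 standardized items, total variance = 8. Proportion = 0.7610/8 = 0.0951 → 9.51%.

9.5%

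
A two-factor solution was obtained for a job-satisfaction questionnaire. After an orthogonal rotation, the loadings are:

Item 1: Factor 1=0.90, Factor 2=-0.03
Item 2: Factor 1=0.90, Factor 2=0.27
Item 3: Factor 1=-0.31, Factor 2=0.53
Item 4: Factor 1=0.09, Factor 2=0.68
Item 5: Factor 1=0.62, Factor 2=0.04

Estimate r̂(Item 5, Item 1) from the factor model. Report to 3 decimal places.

0.557

r̂ = Σ λ_i·λ_j across factors = (0.62)(0.90) + (0.04)(-0.03)
  = +0.5580 -0.0012 = 0.5568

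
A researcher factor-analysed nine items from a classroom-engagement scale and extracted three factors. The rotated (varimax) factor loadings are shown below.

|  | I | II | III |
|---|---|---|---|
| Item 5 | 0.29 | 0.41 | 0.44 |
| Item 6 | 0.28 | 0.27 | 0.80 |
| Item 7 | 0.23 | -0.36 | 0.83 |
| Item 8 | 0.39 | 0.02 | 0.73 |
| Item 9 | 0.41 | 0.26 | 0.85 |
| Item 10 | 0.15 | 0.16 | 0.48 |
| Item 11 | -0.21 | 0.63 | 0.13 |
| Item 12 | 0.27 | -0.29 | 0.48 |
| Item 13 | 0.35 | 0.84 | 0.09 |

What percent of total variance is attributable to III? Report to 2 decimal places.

SS loadings for III = 0.44² + 0.80² + 0.83² + 0.73² + 0.85² + 0.48² + 0.13² + 0.48² + 0.09² = 3.2637
With 9 standardized items, total variance = 9. Proportion = 3.2637/9 = 0.3626 → 36.26%.

36.26%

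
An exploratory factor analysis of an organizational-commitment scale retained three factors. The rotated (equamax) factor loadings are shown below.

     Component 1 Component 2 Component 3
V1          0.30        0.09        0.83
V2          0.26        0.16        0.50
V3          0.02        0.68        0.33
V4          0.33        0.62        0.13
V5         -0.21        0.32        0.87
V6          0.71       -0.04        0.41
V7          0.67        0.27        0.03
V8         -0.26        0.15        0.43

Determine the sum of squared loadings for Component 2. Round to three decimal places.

1.080

SS loadings for Component 2 = 0.09² + 0.16² + 0.68² + 0.62² + 0.32² + (-0.04)² + 0.27² + 0.15² = 0.0081 + 0.0256 + 0.4624 + 0.3844 + 0.1024 + 0.0016 + 0.0729 + 0.0225 = 1.0799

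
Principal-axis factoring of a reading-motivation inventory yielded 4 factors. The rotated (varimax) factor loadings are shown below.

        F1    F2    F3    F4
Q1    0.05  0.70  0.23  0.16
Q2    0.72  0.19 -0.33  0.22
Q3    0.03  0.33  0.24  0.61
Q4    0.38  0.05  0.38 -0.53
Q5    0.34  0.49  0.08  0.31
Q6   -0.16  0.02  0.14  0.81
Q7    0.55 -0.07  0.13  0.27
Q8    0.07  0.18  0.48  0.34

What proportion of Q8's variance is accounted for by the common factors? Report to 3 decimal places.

0.383

h² = 0.07² + 0.18² + 0.48² + 0.34² = 0.0049 + 0.0324 + 0.2304 + 0.1156 = 0.3833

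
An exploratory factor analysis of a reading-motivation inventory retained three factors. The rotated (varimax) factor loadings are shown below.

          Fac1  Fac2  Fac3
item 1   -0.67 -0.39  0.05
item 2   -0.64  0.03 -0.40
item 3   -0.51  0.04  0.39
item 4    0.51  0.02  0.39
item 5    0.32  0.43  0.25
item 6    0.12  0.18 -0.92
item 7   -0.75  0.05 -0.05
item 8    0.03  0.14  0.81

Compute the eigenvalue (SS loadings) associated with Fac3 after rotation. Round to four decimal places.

SS loadings for Fac3 = 0.05² + (-0.40)² + 0.39² + 0.39² + 0.25² + (-0.92)² + (-0.05)² + 0.81² = 0.0025 + 0.1600 + 0.1521 + 0.1521 + 0.0625 + 0.8464 + 0.0025 + 0.6561 = 2.0342

2.0342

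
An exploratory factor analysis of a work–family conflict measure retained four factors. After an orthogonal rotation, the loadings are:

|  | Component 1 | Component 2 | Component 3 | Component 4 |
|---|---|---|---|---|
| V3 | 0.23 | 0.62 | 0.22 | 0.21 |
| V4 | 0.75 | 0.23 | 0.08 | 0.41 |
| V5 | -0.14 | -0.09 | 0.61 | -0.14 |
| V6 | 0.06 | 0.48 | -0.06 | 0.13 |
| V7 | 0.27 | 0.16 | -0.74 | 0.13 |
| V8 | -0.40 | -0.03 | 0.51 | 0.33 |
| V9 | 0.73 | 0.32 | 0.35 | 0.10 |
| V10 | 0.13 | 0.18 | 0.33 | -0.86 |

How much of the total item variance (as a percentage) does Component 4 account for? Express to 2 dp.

14.05%

SS loadings for Component 4 = 0.21² + 0.41² + (-0.14)² + 0.13² + 0.13² + 0.33² + 0.10² + (-0.86)² = 1.1241
With 8 standardized items, total variance = 8. Proportion = 1.1241/8 = 0.1405 → 14.05%.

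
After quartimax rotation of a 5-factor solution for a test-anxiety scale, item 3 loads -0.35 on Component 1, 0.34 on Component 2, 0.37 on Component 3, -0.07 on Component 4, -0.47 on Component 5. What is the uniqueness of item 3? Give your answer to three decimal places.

0.399

h² = (-0.35)² + 0.34² + 0.37² + (-0.07)² + (-0.47)² = 0.1225 + 0.1156 + 0.1369 + 0.0049 + 0.2209 = 0.6008
Uniqueness u² = 1 − h² = 1 − 0.6008 = 0.3992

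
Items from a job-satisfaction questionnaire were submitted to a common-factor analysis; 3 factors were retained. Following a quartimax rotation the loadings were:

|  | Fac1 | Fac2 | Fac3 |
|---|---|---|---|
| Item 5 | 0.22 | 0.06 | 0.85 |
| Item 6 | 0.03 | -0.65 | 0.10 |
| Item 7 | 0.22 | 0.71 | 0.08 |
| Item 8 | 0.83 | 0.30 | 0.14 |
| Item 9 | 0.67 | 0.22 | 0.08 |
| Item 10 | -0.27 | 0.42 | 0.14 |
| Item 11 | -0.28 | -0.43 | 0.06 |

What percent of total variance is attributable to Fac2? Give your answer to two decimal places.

20.43%

SS loadings for Fac2 = 0.06² + (-0.65)² + 0.71² + 0.30² + 0.22² + 0.42² + (-0.43)² = 1.4299
With 7 standardized items, total variance = 7. Proportion = 1.4299/7 = 0.2043 → 20.43%.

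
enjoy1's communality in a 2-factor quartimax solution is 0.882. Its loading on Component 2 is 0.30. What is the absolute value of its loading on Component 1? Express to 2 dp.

0.89

Under orthogonal rotation h² = Σλ², so λ_Component 1² = h² − (0.0900) = 0.882 − 0.0900 = 0.7920.
|λ| = √0.7920 = 0.8899.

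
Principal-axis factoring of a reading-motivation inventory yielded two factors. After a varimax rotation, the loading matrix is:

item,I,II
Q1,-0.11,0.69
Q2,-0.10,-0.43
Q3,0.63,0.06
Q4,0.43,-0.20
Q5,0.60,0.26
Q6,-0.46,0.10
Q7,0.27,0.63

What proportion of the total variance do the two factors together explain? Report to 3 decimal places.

Communalities: 0.4882, 0.1949, 0.4005, 0.2249, 0.4276, 0.2216, 0.4698; Σh² = 2.4275.
Total variance with 7 standardized items is 7, so the solution explains 2.4275/7 = 0.3468.

0.347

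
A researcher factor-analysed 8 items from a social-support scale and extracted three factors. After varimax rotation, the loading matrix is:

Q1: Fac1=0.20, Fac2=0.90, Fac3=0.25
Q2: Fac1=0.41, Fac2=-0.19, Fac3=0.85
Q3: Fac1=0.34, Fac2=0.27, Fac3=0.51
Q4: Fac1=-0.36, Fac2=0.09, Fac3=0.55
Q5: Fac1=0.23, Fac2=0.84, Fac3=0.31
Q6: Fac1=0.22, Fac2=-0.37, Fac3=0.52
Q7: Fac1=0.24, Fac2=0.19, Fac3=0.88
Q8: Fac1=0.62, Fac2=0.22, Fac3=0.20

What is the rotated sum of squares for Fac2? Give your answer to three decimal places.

SS loadings for Fac2 = 0.90² + (-0.19)² + 0.27² + 0.09² + 0.84² + (-0.37)² + 0.19² + 0.22² = 0.8100 + 0.0361 + 0.0729 + 0.0081 + 0.7056 + 0.1369 + 0.0361 + 0.0484 = 1.8541

1.854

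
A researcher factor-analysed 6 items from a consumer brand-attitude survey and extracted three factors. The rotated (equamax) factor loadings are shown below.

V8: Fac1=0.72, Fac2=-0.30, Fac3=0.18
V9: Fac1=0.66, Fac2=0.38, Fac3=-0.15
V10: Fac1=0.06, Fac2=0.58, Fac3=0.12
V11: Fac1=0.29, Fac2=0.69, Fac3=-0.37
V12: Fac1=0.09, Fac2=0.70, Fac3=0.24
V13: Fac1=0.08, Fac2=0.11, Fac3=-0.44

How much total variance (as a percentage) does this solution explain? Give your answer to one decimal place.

SS loadings by factor: 1.0562, 1.5490, 0.4574; total = 3.0626.
Total variance with 6 standardized items is 6, so the solution explains 3.0626/6 = 0.5104 = 51.04%.

51.0%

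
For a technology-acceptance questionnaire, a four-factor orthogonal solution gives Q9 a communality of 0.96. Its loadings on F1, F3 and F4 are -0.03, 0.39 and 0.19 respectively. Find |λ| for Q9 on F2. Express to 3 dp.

0.878

Under orthogonal rotation h² = Σλ², so λ_F2² = h² − (0.1891) = 0.96 − 0.1891 = 0.7709.
|λ| = √0.7709 = 0.8780.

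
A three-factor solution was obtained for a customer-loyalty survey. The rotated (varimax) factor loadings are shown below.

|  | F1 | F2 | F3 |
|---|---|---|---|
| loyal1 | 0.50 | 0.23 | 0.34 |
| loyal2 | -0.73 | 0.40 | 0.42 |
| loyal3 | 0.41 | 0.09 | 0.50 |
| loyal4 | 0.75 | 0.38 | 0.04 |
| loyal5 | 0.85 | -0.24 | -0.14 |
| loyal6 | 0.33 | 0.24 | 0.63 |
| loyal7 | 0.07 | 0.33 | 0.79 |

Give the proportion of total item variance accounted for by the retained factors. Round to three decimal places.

0.646

SS loadings by factor: 2.3498, 0.5895, 1.5842; total = 4.5235.
Total variance with 7 standardized items is 7, so the solution explains 4.5235/7 = 0.6462.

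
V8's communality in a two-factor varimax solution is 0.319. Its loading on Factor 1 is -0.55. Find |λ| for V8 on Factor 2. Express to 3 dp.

Under orthogonal rotation h² = Σλ², so λ_Factor 2² = h² − (0.3025) = 0.319 − 0.3025 = 0.0165.
|λ| = √0.0165 = 0.1285.

0.128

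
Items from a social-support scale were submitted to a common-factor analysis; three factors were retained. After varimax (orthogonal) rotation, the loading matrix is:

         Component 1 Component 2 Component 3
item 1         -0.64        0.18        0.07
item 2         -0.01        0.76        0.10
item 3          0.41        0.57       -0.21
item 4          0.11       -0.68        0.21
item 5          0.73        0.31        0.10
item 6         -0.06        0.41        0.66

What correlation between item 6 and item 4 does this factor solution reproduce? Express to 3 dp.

-0.147

r̂ = Σ λ_i·λ_j across factors = (-0.06)(0.11) + (0.41)(-0.68) + (0.66)(0.21)
  = -0.0066 -0.2788 +0.1386 = -0.1468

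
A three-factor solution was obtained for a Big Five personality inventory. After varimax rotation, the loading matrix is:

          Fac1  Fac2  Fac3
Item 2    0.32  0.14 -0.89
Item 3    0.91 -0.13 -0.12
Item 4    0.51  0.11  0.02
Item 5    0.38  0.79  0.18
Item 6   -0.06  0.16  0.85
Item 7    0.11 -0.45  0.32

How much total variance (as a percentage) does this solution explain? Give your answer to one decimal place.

65.3%

SS loadings by factor: 1.3507, 0.9008, 1.6642; total = 3.9157.
Total variance with 6 standardized items is 6, so the solution explains 3.9157/6 = 0.6526 = 65.26%.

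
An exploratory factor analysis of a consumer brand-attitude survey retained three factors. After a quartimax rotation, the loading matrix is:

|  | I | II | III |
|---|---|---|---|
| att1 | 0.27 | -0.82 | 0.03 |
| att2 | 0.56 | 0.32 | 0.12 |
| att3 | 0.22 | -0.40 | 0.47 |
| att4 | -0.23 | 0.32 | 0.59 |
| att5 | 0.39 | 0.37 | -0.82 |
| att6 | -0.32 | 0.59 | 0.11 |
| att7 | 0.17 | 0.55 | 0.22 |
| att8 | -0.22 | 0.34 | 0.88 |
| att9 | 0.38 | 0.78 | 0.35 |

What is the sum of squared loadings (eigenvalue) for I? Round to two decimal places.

0.96

SS loadings for I = 0.27² + 0.56² + 0.22² + (-0.23)² + 0.39² + (-0.32)² + 0.17² + (-0.22)² + 0.38² = 0.0729 + 0.3136 + 0.0484 + 0.0529 + 0.1521 + 0.1024 + 0.0289 + 0.0484 + 0.1444 = 0.9640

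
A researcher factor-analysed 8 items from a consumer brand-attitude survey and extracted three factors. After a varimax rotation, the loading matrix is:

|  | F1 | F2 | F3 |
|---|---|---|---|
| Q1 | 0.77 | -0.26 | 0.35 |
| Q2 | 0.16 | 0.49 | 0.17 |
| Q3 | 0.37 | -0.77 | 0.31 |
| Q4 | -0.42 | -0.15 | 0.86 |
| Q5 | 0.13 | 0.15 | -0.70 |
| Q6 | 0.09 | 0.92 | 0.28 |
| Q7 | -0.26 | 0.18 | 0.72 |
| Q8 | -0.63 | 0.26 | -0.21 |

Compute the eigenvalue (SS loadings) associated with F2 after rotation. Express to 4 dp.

SS loadings for F2 = (-0.26)² + 0.49² + (-0.77)² + (-0.15)² + 0.15² + 0.92² + 0.18² + 0.26² = 0.0676 + 0.2401 + 0.5929 + 0.0225 + 0.0225 + 0.8464 + 0.0324 + 0.0676 = 1.8920

1.8920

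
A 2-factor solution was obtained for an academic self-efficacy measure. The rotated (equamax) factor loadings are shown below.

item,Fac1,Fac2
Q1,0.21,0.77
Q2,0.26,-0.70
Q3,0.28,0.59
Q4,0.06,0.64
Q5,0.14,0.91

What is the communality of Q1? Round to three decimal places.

0.637

h² = 0.21² + 0.77² = 0.0441 + 0.5929 = 0.6370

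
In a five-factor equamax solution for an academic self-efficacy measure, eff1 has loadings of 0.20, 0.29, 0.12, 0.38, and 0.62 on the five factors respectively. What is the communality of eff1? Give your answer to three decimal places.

h² = 0.20² + 0.29² + 0.12² + 0.38² + 0.62² = 0.0400 + 0.0841 + 0.0144 + 0.1444 + 0.3844 = 0.6673

0.667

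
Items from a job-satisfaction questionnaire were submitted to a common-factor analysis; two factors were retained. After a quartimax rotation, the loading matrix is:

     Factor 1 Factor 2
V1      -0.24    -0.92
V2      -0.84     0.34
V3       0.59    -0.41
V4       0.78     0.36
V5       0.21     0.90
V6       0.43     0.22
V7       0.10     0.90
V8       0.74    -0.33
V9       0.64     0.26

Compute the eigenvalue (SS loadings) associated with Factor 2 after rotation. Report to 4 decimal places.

3.1046

SS loadings for Factor 2 = (-0.92)² + 0.34² + (-0.41)² + 0.36² + 0.90² + 0.22² + 0.90² + (-0.33)² + 0.26² = 0.8464 + 0.1156 + 0.1681 + 0.1296 + 0.8100 + 0.0484 + 0.8100 + 0.1089 + 0.0676 = 3.1046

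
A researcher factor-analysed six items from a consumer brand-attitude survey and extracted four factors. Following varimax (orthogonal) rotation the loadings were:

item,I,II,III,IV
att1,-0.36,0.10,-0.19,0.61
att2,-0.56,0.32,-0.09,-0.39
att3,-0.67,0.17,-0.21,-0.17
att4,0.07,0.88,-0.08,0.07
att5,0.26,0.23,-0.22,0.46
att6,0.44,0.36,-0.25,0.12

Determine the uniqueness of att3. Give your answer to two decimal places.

0.45

h² = (-0.67)² + 0.17² + (-0.21)² + (-0.17)² = 0.4489 + 0.0289 + 0.0441 + 0.0289 = 0.5508
Uniqueness u² = 1 − h² = 1 − 0.5508 = 0.4492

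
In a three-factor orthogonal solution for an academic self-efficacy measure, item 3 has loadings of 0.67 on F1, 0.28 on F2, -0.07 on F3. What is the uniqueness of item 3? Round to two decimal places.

h² = 0.67² + 0.28² + (-0.07)² = 0.4489 + 0.0784 + 0.0049 = 0.5322
Uniqueness u² = 1 − h² = 1 − 0.5322 = 0.4678

0.47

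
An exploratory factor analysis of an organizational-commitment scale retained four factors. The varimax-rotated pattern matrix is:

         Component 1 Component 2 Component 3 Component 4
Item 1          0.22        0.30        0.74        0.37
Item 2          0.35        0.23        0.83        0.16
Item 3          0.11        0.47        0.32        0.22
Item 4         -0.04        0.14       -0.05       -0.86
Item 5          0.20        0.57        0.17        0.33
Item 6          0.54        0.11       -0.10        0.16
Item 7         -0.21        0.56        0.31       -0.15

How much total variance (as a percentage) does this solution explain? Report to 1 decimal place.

59.7%

SS loadings by factor: 0.5603, 1.0340, 1.4764, 1.1075; total = 4.1782.
Total variance with 7 standardized items is 7, so the solution explains 4.1782/7 = 0.5969 = 59.69%.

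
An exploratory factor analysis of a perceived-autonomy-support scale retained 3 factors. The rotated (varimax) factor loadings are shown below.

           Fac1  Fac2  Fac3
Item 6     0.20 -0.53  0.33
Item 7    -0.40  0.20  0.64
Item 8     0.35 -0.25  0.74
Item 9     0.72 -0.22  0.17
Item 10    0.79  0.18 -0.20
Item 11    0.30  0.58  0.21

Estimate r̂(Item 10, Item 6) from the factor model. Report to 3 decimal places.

r̂ = Σ λ_i·λ_j across factors = (0.79)(0.20) + (0.18)(-0.53) + (-0.20)(0.33)
  = +0.1580 -0.0954 -0.0660 = -0.0034

-0.003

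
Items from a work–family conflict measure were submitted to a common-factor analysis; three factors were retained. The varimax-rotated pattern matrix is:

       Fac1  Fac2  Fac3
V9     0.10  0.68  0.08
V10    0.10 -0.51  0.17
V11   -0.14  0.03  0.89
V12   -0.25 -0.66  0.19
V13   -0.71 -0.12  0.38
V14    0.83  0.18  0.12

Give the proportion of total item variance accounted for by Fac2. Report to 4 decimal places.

0.2010

SS loadings for Fac2 = 0.68² + (-0.51)² + 0.03² + (-0.66)² + (-0.12)² + 0.18² = 1.2058
Proportion of variance = 1.2058 / 6 = 0.2010.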